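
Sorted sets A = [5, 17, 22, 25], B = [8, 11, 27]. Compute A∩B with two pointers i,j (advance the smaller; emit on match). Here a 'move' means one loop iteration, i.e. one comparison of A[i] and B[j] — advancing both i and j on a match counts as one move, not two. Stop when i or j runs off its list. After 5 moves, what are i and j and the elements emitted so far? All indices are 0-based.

i=3, j=2, emitted=[]

[i=0,j=0] 5<8 → i++
[i=1,j=0] 17>8 → j++
[i=1,j=1] 17>11 → j++
[i=1,j=2] 17<27 → i++
[i=2,j=2] 22<27 → i++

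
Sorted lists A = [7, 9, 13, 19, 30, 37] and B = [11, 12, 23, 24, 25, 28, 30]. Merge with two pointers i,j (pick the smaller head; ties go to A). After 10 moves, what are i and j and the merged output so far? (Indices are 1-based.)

[i=1,j=1] A[i]=7<=B[j]=11 take 7 → i++
[i=2,j=1] A[i]=9<=B[j]=11 take 9 → i++
[i=3,j=1] A[i]=13>B[j]=11 take 11 → j++
[i=3,j=2] A[i]=13>B[j]=12 take 12 → j++
[i=3,j=3] A[i]=13<=B[j]=23 take 13 → i++
[i=4,j=3] A[i]=19<=B[j]=23 take 19 → i++
[i=5,j=3] A[i]=30>B[j]=23 take 23 → j++
[i=5,j=4] A[i]=30>B[j]=24 take 24 → j++
[i=5,j=5] A[i]=30>B[j]=25 take 25 → j++
[i=5,j=6] A[i]=30>B[j]=28 take 28 → j++

i=5, j=7, merged so far=[7, 9, 11, 12, 13, 19, 23, 24, 25, 28]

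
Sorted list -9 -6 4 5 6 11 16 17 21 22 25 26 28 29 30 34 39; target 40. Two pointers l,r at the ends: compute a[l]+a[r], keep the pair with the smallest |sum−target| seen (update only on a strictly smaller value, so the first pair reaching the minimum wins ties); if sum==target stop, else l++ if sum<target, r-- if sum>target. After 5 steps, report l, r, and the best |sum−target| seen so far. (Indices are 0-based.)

l=4, r=15, best |Δ|=1

[0,16] -9+39=30 d=10 * → l++
[1,16] -6+39=33 d=7 * → l++
[2,16] 4+39=43 d=3 * → r--
[2,15] 4+34=38 d=2 * → l++
[3,15] 5+34=39 d=1 * → l++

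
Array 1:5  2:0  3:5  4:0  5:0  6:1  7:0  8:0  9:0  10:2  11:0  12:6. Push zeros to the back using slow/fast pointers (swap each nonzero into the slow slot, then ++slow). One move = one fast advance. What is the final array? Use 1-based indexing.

(s=1,f=1) a[fast]=5≠0 swap→a[1]=5 → slow++,fast++
(s=2,f=2) a[fast]=0 → fast++
(s=2,f=3) a[fast]=5≠0 swap→a[2]=5 → slow++,fast++
(s=3,f=4) a[fast]=0 → fast++
(s=3,f=5) a[fast]=0 → fast++
(s=3,f=6) a[fast]=1≠0 swap→a[3]=1 → slow++,fast++
(s=4,f=7) a[fast]=0 → fast++
(s=4,f=8) a[fast]=0 → fast++
(s=4,f=9) a[fast]=0 → fast++
(s=4,f=10) a[fast]=2≠0 swap→a[4]=2 → slow++,fast++
(s=5,f=11) a[fast]=0 → fast++
(s=5,f=12) a[fast]=6≠0 swap→a[5]=6 → slow++,fast++

[5, 5, 1, 2, 6, 0, 0, 0, 0, 0, 0, 0]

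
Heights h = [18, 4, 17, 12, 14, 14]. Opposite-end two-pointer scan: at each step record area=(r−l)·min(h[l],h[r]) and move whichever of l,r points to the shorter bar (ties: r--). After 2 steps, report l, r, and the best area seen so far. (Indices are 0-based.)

[0,5] min(18,14)*5=70 best=70 * → r--
[0,4] min(18,14)*4=56 best=70 → r--

l=0, r=3, best area=70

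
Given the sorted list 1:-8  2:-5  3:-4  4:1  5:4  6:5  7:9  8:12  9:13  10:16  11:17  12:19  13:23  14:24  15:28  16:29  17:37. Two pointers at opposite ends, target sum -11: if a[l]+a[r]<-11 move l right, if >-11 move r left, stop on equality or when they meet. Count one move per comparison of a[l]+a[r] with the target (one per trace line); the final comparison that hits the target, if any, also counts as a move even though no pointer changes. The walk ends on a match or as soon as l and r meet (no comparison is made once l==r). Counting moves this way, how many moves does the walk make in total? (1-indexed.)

16 moves

l=1 r=17: -8+37=29 >-11, r--
l=1 r=16: -8+29=21 >-11, r--
l=1 r=15: -8+28=20 >-11, r--
l=1 r=14: -8+24=16 >-11, r--
l=1 r=13: -8+23=15 >-11, r--
l=1 r=12: -8+19=11 >-11, r--
l=1 r=11: -8+17=9 >-11, r--
l=1 r=10: -8+16=8 >-11, r--
l=1 r=9: -8+13=5 >-11, r--
l=1 r=8: -8+12=4 >-11, r--
l=1 r=7: -8+9=1 >-11, r--
l=1 r=6: -8+5=-3 >-11, r--
l=1 r=5: -8+4=-4 >-11, r--
l=1 r=4: -8+1=-7 >-11, r--
l=1 r=3: -8+-4=-12 <-11, l++
l=2 r=3: -5+-4=-9 >-11, r--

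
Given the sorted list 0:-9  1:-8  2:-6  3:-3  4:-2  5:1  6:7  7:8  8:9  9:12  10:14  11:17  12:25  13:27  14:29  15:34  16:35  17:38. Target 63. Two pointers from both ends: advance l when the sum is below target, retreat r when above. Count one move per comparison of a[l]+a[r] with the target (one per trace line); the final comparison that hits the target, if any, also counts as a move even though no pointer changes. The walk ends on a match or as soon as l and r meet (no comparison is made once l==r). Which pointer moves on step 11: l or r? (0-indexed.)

l

l=0 r=17: -9+38=29 <63, l++
l=1 r=17: -8+38=30 <63, l++
l=2 r=17: -6+38=32 <63, l++
l=3 r=17: -3+38=35 <63, l++
l=4 r=17: -2+38=36 <63, l++
l=5 r=17: 1+38=39 <63, l++
l=6 r=17: 7+38=45 <63, l++
l=7 r=17: 8+38=46 <63, l++
l=8 r=17: 9+38=47 <63, l++
l=9 r=17: 12+38=50 <63, l++
l=10 r=17: 14+38=52 <63, l++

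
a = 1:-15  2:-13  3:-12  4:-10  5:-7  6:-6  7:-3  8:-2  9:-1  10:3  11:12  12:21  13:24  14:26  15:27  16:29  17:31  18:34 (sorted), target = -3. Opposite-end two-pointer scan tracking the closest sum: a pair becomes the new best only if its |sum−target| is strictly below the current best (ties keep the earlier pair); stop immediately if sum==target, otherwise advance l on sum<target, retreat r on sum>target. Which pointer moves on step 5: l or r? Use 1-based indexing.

l=1 r=18: -15+34=19 d=22 *, r--
l=1 r=17: -15+31=16 d=19 *, r--
l=1 r=16: -15+29=14 d=17 *, r--
l=1 r=15: -15+27=12 d=15 *, r--
l=1 r=14: -15+26=11 d=14 *, r--

r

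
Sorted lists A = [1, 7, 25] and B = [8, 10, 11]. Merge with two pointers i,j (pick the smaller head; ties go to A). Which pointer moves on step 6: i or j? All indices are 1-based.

i

i=1 j=1: A[i]=1<=B[j]=8 take 1, i++
i=2 j=1: A[i]=7<=B[j]=8 take 7, i++
i=3 j=1: A[i]=25>B[j]=8 take 8, j++
i=3 j=2: A[i]=25>B[j]=10 take 10, j++
i=3 j=3: A[i]=25>B[j]=11 take 11, j++
i=3 j=4: B done, take A[i]=25, i++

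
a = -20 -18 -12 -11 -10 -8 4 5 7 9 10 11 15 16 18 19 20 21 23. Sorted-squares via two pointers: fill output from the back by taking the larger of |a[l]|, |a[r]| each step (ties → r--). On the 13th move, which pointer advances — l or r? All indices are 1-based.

r

l=1 r=19: |-20|<=|23| out[19]=529, r--
l=1 r=18: |-20|<=|21| out[18]=441, r--
l=1 r=17: |-20|<=|20| out[17]=400, r--
l=1 r=16: |-20|>|19| out[16]=400, l++
l=2 r=16: |-18|<=|19| out[15]=361, r--
l=2 r=15: |-18|<=|18| out[14]=324, r--
l=2 r=14: |-18|>|16| out[13]=324, l++
l=3 r=14: |-12|<=|16| out[12]=256, r--
l=3 r=13: |-12|<=|15| out[11]=225, r--
l=3 r=12: |-12|>|11| out[10]=144, l++
l=4 r=12: |-11|<=|11| out[9]=121, r--
l=4 r=11: |-11|>|10| out[8]=121, l++
l=5 r=11: |-10|<=|10| out[7]=100, r--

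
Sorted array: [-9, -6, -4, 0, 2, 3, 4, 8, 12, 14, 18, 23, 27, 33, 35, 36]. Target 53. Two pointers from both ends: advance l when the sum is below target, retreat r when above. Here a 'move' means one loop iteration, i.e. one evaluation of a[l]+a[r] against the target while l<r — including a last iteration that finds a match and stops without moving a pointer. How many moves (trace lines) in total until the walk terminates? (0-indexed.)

l=0 r=15: -9+36=27 <53, l++
l=1 r=15: -6+36=30 <53, l++
l=2 r=15: -4+36=32 <53, l++
l=3 r=15: 0+36=36 <53, l++
l=4 r=15: 2+36=38 <53, l++
l=5 r=15: 3+36=39 <53, l++
l=6 r=15: 4+36=40 <53, l++
l=7 r=15: 8+36=44 <53, l++
l=8 r=15: 12+36=48 <53, l++
l=9 r=15: 14+36=50 <53, l++
l=10 r=15: 18+36=54 >53, r--
l=10 r=14: 18+35=53, found

12 moves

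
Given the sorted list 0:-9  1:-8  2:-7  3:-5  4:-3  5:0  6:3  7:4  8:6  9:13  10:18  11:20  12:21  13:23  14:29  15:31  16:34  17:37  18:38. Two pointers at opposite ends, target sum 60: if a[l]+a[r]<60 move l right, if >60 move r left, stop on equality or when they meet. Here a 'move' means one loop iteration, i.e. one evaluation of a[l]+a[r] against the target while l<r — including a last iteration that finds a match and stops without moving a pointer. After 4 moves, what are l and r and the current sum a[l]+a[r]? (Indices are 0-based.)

l=4, r=18, sum=35

[0,18] -9+38=29 <60 → l++
[1,18] -8+38=30 <60 → l++
[2,18] -7+38=31 <60 → l++
[3,18] -5+38=33 <60 → l++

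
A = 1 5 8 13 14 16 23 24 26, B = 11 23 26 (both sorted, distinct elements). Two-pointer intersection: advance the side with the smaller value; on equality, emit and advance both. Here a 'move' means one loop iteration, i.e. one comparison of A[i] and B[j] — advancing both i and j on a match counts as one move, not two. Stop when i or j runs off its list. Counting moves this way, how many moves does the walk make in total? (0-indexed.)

[i=0,j=0] 1<11 → i++
[i=1,j=0] 5<11 → i++
[i=2,j=0] 8<11 → i++
[i=3,j=0] 13>11 → j++
[i=3,j=1] 13<23 → i++
[i=4,j=1] 14<23 → i++
[i=5,j=1] 16<23 → i++
[i=6,j=1] 23==23 emit → i++,j++
[i=7,j=2] 24<26 → i++
[i=8,j=2] 26==26 emit → i++,j++

10 moves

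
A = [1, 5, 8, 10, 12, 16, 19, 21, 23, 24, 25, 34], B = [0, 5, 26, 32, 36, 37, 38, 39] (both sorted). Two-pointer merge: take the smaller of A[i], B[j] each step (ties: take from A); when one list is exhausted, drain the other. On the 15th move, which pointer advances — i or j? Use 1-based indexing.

j

[i=1,j=1] A[i]=1>B[j]=0 take 0 → j++
[i=1,j=2] A[i]=1<=B[j]=5 take 1 → i++
[i=2,j=2] A[i]=5<=B[j]=5 take 5 → i++
[i=3,j=2] A[i]=8>B[j]=5 take 5 → j++
[i=3,j=3] A[i]=8<=B[j]=26 take 8 → i++
[i=4,j=3] A[i]=10<=B[j]=26 take 10 → i++
[i=5,j=3] A[i]=12<=B[j]=26 take 12 → i++
[i=6,j=3] A[i]=16<=B[j]=26 take 16 → i++
[i=7,j=3] A[i]=19<=B[j]=26 take 19 → i++
[i=8,j=3] A[i]=21<=B[j]=26 take 21 → i++
[i=9,j=3] A[i]=23<=B[j]=26 take 23 → i++
[i=10,j=3] A[i]=24<=B[j]=26 take 24 → i++
[i=11,j=3] A[i]=25<=B[j]=26 take 25 → i++
[i=12,j=3] A[i]=34>B[j]=26 take 26 → j++
[i=12,j=4] A[i]=34>B[j]=32 take 32 → j++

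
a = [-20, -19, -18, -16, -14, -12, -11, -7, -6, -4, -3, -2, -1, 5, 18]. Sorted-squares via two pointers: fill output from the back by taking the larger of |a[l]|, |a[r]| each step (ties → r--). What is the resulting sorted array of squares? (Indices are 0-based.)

l=0 r=14: |-20|>|18| out[14]=400, l++
l=1 r=14: |-19|>|18| out[13]=361, l++
l=2 r=14: |-18|<=|18| out[12]=324, r--
l=2 r=13: |-18|>|5| out[11]=324, l++
l=3 r=13: |-16|>|5| out[10]=256, l++
l=4 r=13: |-14|>|5| out[9]=196, l++
l=5 r=13: |-12|>|5| out[8]=144, l++
l=6 r=13: |-11|>|5| out[7]=121, l++
l=7 r=13: |-7|>|5| out[6]=49, l++
l=8 r=13: |-6|>|5| out[5]=36, l++
l=9 r=13: |-4|<=|5| out[4]=25, r--
l=9 r=12: |-4|>|-1| out[3]=16, l++
l=10 r=12: |-3|>|-1| out[2]=9, l++
l=11 r=12: |-2|>|-1| out[1]=4, l++
l=12 r=12: |-1|<=|-1| out[0]=1, r--

[1, 4, 9, 16, 25, 36, 49, 121, 144, 196, 256, 324, 324, 361, 400]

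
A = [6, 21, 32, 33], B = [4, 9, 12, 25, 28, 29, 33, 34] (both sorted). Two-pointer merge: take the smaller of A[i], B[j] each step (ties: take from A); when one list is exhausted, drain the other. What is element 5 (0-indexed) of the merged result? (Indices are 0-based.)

merged[5] = 25

i=0 j=0: A[i]=6>B[j]=4 take 4, j++
i=0 j=1: A[i]=6<=B[j]=9 take 6, i++
i=1 j=1: A[i]=21>B[j]=9 take 9, j++
i=1 j=2: A[i]=21>B[j]=12 take 12, j++
i=1 j=3: A[i]=21<=B[j]=25 take 21, i++
i=2 j=3: A[i]=32>B[j]=25 take 25, j++
i=2 j=4: A[i]=32>B[j]=28 take 28, j++
i=2 j=5: A[i]=32>B[j]=29 take 29, j++
i=2 j=6: A[i]=32<=B[j]=33 take 32, i++
i=3 j=6: A[i]=33<=B[j]=33 take 33, i++
i=4 j=6: A done, take B[j]=33, j++
i=4 j=7: A done, take B[j]=34, j++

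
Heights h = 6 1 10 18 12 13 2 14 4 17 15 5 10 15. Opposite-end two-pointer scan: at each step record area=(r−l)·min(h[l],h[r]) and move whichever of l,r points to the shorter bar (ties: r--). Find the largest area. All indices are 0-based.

[0,13] min(6,15)*13=78 best=78 * → l++
[1,13] min(1,15)*12=12 best=78 → l++
[2,13] min(10,15)*11=110 best=110 * → l++
[3,13] min(18,15)*10=150 best=150 * → r--
[3,12] min(18,10)*9=90 best=150 → r--
[3,11] min(18,5)*8=40 best=150 → r--
[3,10] min(18,15)*7=105 best=150 → r--
[3,9] min(18,17)*6=102 best=150 → r--
[3,8] min(18,4)*5=20 best=150 → r--
[3,7] min(18,14)*4=56 best=150 → r--
[3,6] min(18,2)*3=6 best=150 → r--
[3,5] min(18,13)*2=26 best=150 → r--
[3,4] min(18,12)*1=12 best=150 → r--

max area = 150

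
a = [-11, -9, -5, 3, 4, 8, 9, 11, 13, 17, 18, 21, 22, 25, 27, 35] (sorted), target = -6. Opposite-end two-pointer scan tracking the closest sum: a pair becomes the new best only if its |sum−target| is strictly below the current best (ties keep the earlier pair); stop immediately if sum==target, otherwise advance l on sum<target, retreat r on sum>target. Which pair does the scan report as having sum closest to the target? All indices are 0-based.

pair (-9, 3) with sum -6 (|Δ|=0)

[0,15] -11+35=24 d=30 * → r--
[0,14] -11+27=16 d=22 * → r--
[0,13] -11+25=14 d=20 * → r--
[0,12] -11+22=11 d=17 * → r--
[0,11] -11+21=10 d=16 * → r--
[0,10] -11+18=7 d=13 * → r--
[0,9] -11+17=6 d=12 * → r--
[0,8] -11+13=2 d=8 * → r--
[0,7] -11+11=0 d=6 * → r--
[0,6] -11+9=-2 d=4 * → r--
[0,5] -11+8=-3 d=3 * → r--
[0,4] -11+4=-7 d=1 * → l++
[1,4] -9+4=-5 d=1 → r--
[1,3] -9+3=-6 d=0 * → stop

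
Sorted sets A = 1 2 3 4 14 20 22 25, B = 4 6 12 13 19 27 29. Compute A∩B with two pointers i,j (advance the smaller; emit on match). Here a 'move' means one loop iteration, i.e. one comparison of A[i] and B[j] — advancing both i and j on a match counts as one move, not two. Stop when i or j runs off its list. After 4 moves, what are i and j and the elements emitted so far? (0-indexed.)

i=4, j=1, emitted=[4]

[i=0,j=0] 1<4 → i++
[i=1,j=0] 2<4 → i++
[i=2,j=0] 3<4 → i++
[i=3,j=0] 4==4 emit → i++,j++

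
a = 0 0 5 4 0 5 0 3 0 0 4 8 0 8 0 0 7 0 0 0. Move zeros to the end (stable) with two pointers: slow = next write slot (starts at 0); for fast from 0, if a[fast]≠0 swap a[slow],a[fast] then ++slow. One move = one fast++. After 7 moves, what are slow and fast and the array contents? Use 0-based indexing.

slow=3, fast=7, a=[5, 4, 5, 0, 0, 0, 0, 3, 0, 0, 4, 8, 0, 8, 0, 0, 7, 0, 0, 0]

(s=0,f=0) a[fast]=0 → fast++
(s=0,f=1) a[fast]=0 → fast++
(s=0,f=2) a[fast]=5≠0 swap→a[0]=5 → slow++,fast++
(s=1,f=3) a[fast]=4≠0 swap→a[1]=4 → slow++,fast++
(s=2,f=4) a[fast]=0 → fast++
(s=2,f=5) a[fast]=5≠0 swap→a[2]=5 → slow++,fast++
(s=3,f=6) a[fast]=0 → fast++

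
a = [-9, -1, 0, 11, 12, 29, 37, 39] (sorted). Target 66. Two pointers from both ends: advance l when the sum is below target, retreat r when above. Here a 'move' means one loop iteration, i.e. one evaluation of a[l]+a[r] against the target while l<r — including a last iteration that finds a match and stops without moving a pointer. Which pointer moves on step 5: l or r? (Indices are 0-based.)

l

l=0 r=7: -9+39=30 <66, l++
l=1 r=7: -1+39=38 <66, l++
l=2 r=7: 0+39=39 <66, l++
l=3 r=7: 11+39=50 <66, l++
l=4 r=7: 12+39=51 <66, l++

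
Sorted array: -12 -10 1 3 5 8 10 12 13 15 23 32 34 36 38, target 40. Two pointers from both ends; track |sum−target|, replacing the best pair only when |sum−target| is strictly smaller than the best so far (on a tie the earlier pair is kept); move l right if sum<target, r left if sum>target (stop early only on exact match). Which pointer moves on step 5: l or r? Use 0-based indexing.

l

l=0 r=14: -12+38=26 d=14 *, l++
l=1 r=14: -10+38=28 d=12 *, l++
l=2 r=14: 1+38=39 d=1 *, l++
l=3 r=14: 3+38=41 d=1, r--
l=3 r=13: 3+36=39 d=1, l++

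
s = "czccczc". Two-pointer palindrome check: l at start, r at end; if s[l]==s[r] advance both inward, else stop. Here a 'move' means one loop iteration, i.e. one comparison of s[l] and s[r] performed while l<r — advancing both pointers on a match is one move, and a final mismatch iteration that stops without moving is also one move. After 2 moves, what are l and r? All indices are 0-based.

l=2, r=4

[0,6] 'c'=='c' → l++,r--
[1,5] 'z'=='z' → l++,r--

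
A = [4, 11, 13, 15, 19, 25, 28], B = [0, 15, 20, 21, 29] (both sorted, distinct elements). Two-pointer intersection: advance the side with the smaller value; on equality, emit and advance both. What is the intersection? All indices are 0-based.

i=0 j=0: 4>0, j++
i=0 j=1: 4<15, i++
i=1 j=1: 11<15, i++
i=2 j=1: 13<15, i++
i=3 j=1: 15==15 emit, i++,j++
i=4 j=2: 19<20, i++
i=5 j=2: 25>20, j++
i=5 j=3: 25>21, j++
i=5 j=4: 25<29, i++
i=6 j=4: 28<29, i++

intersection = [15]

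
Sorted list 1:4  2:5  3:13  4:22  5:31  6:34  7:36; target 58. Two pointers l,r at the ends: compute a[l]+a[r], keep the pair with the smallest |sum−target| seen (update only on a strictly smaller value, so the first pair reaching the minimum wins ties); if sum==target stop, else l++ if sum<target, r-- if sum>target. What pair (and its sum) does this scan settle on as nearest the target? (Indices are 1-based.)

[1,7] 4+36=40 d=18 * → l++
[2,7] 5+36=41 d=17 * → l++
[3,7] 13+36=49 d=9 * → l++
[4,7] 22+36=58 d=0 * → stop

pair (22, 36) with sum 58 (|Δ|=0)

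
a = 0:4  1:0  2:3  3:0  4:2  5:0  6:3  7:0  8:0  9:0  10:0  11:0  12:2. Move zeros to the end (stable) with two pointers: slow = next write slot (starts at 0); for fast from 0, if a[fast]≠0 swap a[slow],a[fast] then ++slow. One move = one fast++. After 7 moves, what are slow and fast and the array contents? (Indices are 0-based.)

slow=0 fast=0: a[fast]=4≠0 swap→a[0]=4, slow++,fast++
slow=1 fast=1: a[fast]=0, fast++
slow=1 fast=2: a[fast]=3≠0 swap→a[1]=3, slow++,fast++
slow=2 fast=3: a[fast]=0, fast++
slow=2 fast=4: a[fast]=2≠0 swap→a[2]=2, slow++,fast++
slow=3 fast=5: a[fast]=0, fast++
slow=3 fast=6: a[fast]=3≠0 swap→a[3]=3, slow++,fast++

slow=4, fast=7, a=[4, 3, 2, 3, 0, 0, 0, 0, 0, 0, 0, 0, 2]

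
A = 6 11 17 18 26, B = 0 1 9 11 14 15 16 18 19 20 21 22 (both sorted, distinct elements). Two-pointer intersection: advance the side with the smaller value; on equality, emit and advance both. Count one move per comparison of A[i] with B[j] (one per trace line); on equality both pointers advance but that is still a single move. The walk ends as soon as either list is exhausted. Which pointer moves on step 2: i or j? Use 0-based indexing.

i=0 j=0: 6>0, j++
i=0 j=1: 6>1, j++

j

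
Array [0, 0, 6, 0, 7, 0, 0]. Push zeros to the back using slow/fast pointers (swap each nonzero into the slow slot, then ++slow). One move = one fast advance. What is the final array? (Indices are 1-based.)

[6, 7, 0, 0, 0, 0, 0]

(s=1,f=1) a[fast]=0 → fast++
(s=1,f=2) a[fast]=0 → fast++
(s=1,f=3) a[fast]=6≠0 swap→a[1]=6 → slow++,fast++
(s=2,f=4) a[fast]=0 → fast++
(s=2,f=5) a[fast]=7≠0 swap→a[2]=7 → slow++,fast++
(s=3,f=6) a[fast]=0 → fast++
(s=3,f=7) a[fast]=0 → fast++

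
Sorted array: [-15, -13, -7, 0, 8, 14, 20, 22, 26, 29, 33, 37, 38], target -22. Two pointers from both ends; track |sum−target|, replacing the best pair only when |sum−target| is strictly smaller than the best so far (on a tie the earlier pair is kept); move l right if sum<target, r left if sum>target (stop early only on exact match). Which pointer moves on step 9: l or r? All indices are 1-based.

l=1 r=13: -15+38=23 d=45 *, r--
l=1 r=12: -15+37=22 d=44 *, r--
l=1 r=11: -15+33=18 d=40 *, r--
l=1 r=10: -15+29=14 d=36 *, r--
l=1 r=9: -15+26=11 d=33 *, r--
l=1 r=8: -15+22=7 d=29 *, r--
l=1 r=7: -15+20=5 d=27 *, r--
l=1 r=6: -15+14=-1 d=21 *, r--
l=1 r=5: -15+8=-7 d=15 *, r--

r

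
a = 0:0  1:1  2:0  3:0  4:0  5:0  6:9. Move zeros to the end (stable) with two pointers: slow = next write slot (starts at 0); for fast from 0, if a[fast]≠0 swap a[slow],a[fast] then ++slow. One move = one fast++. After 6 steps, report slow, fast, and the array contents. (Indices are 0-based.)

(s=0,f=0) a[fast]=0 → fast++
(s=0,f=1) a[fast]=1≠0 swap→a[0]=1 → slow++,fast++
(s=1,f=2) a[fast]=0 → fast++
(s=1,f=3) a[fast]=0 → fast++
(s=1,f=4) a[fast]=0 → fast++
(s=1,f=5) a[fast]=0 → fast++

slow=1, fast=6, a=[1, 0, 0, 0, 0, 0, 9]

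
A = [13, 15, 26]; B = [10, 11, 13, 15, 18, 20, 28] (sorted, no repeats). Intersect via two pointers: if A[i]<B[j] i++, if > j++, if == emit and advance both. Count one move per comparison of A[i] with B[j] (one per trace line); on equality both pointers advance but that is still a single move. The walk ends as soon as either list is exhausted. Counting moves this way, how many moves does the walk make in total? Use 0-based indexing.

7 moves

i=0 j=0: 13>10, j++
i=0 j=1: 13>11, j++
i=0 j=2: 13==13 emit, i++,j++
i=1 j=3: 15==15 emit, i++,j++
i=2 j=4: 26>18, j++
i=2 j=5: 26>20, j++
i=2 j=6: 26<28, i++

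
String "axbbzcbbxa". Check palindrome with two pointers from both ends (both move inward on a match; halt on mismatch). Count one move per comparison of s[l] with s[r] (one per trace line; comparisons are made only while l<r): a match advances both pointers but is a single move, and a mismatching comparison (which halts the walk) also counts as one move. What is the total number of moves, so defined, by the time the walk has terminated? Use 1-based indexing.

5 moves

[1,10] 'a'=='a' → l++,r--
[2,9] 'x'=='x' → l++,r--
[3,8] 'b'=='b' → l++,r--
[4,7] 'b'=='b' → l++,r--
[5,6] 'z'!='c' → stop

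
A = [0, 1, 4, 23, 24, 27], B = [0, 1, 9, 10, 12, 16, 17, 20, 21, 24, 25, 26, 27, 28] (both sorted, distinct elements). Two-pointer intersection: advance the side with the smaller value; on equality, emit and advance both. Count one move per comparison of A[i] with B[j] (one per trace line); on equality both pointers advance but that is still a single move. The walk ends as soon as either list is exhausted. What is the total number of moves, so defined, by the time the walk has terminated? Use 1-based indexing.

[i=1,j=1] 0==0 emit → i++,j++
[i=2,j=2] 1==1 emit → i++,j++
[i=3,j=3] 4<9 → i++
[i=4,j=3] 23>9 → j++
[i=4,j=4] 23>10 → j++
[i=4,j=5] 23>12 → j++
[i=4,j=6] 23>16 → j++
[i=4,j=7] 23>17 → j++
[i=4,j=8] 23>20 → j++
[i=4,j=9] 23>21 → j++
[i=4,j=10] 23<24 → i++
[i=5,j=10] 24==24 emit → i++,j++
[i=6,j=11] 27>25 → j++
[i=6,j=12] 27>26 → j++
[i=6,j=13] 27==27 emit → i++,j++

15 moves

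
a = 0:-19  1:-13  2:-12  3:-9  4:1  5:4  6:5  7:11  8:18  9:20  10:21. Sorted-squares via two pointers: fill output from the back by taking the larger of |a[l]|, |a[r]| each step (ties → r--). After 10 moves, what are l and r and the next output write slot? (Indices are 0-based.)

l=4, r=4, next write slot=0

[0,10] |-19|<=|21| out[10]=441 → r--
[0,9] |-19|<=|20| out[9]=400 → r--
[0,8] |-19|>|18| out[8]=361 → l++
[1,8] |-13|<=|18| out[7]=324 → r--
[1,7] |-13|>|11| out[6]=169 → l++
[2,7] |-12|>|11| out[5]=144 → l++
[3,7] |-9|<=|11| out[4]=121 → r--
[3,6] |-9|>|5| out[3]=81 → l++
[4,6] |1|<=|5| out[2]=25 → r--
[4,5] |1|<=|4| out[1]=16 → r--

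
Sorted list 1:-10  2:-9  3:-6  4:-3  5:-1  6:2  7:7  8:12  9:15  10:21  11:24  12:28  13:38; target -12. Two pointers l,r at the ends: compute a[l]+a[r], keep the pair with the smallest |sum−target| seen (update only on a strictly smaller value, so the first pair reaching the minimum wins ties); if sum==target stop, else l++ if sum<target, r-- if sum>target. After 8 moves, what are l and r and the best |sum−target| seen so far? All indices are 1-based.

l=1, r=5, best |Δ|=4

l=1 r=13: -10+38=28 d=40 *, r--
l=1 r=12: -10+28=18 d=30 *, r--
l=1 r=11: -10+24=14 d=26 *, r--
l=1 r=10: -10+21=11 d=23 *, r--
l=1 r=9: -10+15=5 d=17 *, r--
l=1 r=8: -10+12=2 d=14 *, r--
l=1 r=7: -10+7=-3 d=9 *, r--
l=1 r=6: -10+2=-8 d=4 *, r--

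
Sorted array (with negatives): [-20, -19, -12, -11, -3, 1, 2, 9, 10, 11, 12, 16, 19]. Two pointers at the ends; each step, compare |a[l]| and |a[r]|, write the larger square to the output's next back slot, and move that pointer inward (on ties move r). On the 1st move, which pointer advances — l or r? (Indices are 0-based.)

l

[0,12] |-20|>|19| out[12]=400 → l++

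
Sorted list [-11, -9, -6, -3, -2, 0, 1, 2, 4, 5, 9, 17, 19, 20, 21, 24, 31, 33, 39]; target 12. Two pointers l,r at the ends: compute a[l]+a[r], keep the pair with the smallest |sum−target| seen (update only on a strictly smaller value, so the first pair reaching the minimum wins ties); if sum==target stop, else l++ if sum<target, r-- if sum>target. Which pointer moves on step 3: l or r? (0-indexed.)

r

[0,18] -11+39=28 d=16 * → r--
[0,17] -11+33=22 d=10 * → r--
[0,16] -11+31=20 d=8 * → r--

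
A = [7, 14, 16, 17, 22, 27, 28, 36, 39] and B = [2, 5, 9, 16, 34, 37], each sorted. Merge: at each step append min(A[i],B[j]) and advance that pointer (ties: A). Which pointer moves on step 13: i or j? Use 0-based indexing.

i

i=0 j=0: A[i]=7>B[j]=2 take 2, j++
i=0 j=1: A[i]=7>B[j]=5 take 5, j++
i=0 j=2: A[i]=7<=B[j]=9 take 7, i++
i=1 j=2: A[i]=14>B[j]=9 take 9, j++
i=1 j=3: A[i]=14<=B[j]=16 take 14, i++
i=2 j=3: A[i]=16<=B[j]=16 take 16, i++
i=3 j=3: A[i]=17>B[j]=16 take 16, j++
i=3 j=4: A[i]=17<=B[j]=34 take 17, i++
i=4 j=4: A[i]=22<=B[j]=34 take 22, i++
i=5 j=4: A[i]=27<=B[j]=34 take 27, i++
i=6 j=4: A[i]=28<=B[j]=34 take 28, i++
i=7 j=4: A[i]=36>B[j]=34 take 34, j++
i=7 j=5: A[i]=36<=B[j]=37 take 36, i++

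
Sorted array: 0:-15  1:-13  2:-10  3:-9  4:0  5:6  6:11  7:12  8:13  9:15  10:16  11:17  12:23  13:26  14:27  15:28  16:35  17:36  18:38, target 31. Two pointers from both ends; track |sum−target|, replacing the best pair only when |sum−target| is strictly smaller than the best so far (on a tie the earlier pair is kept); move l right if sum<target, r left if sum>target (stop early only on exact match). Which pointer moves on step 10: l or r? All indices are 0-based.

l=0 r=18: -15+38=23 d=8 *, l++
l=1 r=18: -13+38=25 d=6 *, l++
l=2 r=18: -10+38=28 d=3 *, l++
l=3 r=18: -9+38=29 d=2 *, l++
l=4 r=18: 0+38=38 d=7, r--
l=4 r=17: 0+36=36 d=5, r--
l=4 r=16: 0+35=35 d=4, r--
l=4 r=15: 0+28=28 d=3, l++
l=5 r=15: 6+28=34 d=3, r--
l=5 r=14: 6+27=33 d=2, r--

r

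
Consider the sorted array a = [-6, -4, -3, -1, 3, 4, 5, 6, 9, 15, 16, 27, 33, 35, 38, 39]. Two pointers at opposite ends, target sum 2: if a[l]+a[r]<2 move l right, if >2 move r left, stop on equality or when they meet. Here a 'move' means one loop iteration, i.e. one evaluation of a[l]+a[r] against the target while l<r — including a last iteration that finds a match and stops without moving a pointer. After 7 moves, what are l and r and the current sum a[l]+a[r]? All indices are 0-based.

l=0, r=8, sum=3

l=0 r=15: -6+39=33 >2, r--
l=0 r=14: -6+38=32 >2, r--
l=0 r=13: -6+35=29 >2, r--
l=0 r=12: -6+33=27 >2, r--
l=0 r=11: -6+27=21 >2, r--
l=0 r=10: -6+16=10 >2, r--
l=0 r=9: -6+15=9 >2, r--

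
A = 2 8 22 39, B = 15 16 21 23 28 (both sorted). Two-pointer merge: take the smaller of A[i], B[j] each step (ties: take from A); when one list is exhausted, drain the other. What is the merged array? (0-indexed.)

[2, 8, 15, 16, 21, 22, 23, 28, 39]

[i=0,j=0] A[i]=2<=B[j]=15 take 2 → i++
[i=1,j=0] A[i]=8<=B[j]=15 take 8 → i++
[i=2,j=0] A[i]=22>B[j]=15 take 15 → j++
[i=2,j=1] A[i]=22>B[j]=16 take 16 → j++
[i=2,j=2] A[i]=22>B[j]=21 take 21 → j++
[i=2,j=3] A[i]=22<=B[j]=23 take 22 → i++
[i=3,j=3] A[i]=39>B[j]=23 take 23 → j++
[i=3,j=4] A[i]=39>B[j]=28 take 28 → j++
[i=3,j=5] B done, take A[i]=39 → i++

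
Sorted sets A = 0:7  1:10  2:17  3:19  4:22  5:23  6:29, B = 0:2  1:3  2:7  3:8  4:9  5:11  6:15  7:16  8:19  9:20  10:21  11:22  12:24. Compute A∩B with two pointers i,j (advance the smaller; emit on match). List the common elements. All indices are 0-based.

[i=0,j=0] 7>2 → j++
[i=0,j=1] 7>3 → j++
[i=0,j=2] 7==7 emit → i++,j++
[i=1,j=3] 10>8 → j++
[i=1,j=4] 10>9 → j++
[i=1,j=5] 10<11 → i++
[i=2,j=5] 17>11 → j++
[i=2,j=6] 17>15 → j++
[i=2,j=7] 17>16 → j++
[i=2,j=8] 17<19 → i++
[i=3,j=8] 19==19 emit → i++,j++
[i=4,j=9] 22>20 → j++
[i=4,j=10] 22>21 → j++
[i=4,j=11] 22==22 emit → i++,j++
[i=5,j=12] 23<24 → i++
[i=6,j=12] 29>24 → j++

intersection = [7, 19, 22]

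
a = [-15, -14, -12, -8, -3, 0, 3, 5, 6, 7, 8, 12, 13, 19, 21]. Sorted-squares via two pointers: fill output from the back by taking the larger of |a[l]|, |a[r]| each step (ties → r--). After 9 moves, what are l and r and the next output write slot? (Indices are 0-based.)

l=0 r=14: |-15|<=|21| out[14]=441, r--
l=0 r=13: |-15|<=|19| out[13]=361, r--
l=0 r=12: |-15|>|13| out[12]=225, l++
l=1 r=12: |-14|>|13| out[11]=196, l++
l=2 r=12: |-12|<=|13| out[10]=169, r--
l=2 r=11: |-12|<=|12| out[9]=144, r--
l=2 r=10: |-12|>|8| out[8]=144, l++
l=3 r=10: |-8|<=|8| out[7]=64, r--
l=3 r=9: |-8|>|7| out[6]=64, l++

l=4, r=9, next write slot=5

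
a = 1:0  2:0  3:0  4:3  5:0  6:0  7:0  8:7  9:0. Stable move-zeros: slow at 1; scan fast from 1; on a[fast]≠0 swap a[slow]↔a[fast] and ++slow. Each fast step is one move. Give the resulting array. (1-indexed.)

[3, 7, 0, 0, 0, 0, 0, 0, 0]

(s=1,f=1) a[fast]=0 → fast++
(s=1,f=2) a[fast]=0 → fast++
(s=1,f=3) a[fast]=0 → fast++
(s=1,f=4) a[fast]=3≠0 swap→a[1]=3 → slow++,fast++
(s=2,f=5) a[fast]=0 → fast++
(s=2,f=6) a[fast]=0 → fast++
(s=2,f=7) a[fast]=0 → fast++
(s=2,f=8) a[fast]=7≠0 swap→a[2]=7 → slow++,fast++
(s=3,f=9) a[fast]=0 → fast++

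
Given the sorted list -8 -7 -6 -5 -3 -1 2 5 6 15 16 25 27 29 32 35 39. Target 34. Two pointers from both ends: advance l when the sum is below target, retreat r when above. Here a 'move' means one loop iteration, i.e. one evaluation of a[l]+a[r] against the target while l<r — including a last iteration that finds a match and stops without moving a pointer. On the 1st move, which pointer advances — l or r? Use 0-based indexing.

l=0 r=16: -8+39=31 <34, l++

l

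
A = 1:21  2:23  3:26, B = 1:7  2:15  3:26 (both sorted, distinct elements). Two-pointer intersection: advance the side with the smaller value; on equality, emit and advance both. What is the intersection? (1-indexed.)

[i=1,j=1] 21>7 → j++
[i=1,j=2] 21>15 → j++
[i=1,j=3] 21<26 → i++
[i=2,j=3] 23<26 → i++
[i=3,j=3] 26==26 emit → i++,j++

intersection = [26]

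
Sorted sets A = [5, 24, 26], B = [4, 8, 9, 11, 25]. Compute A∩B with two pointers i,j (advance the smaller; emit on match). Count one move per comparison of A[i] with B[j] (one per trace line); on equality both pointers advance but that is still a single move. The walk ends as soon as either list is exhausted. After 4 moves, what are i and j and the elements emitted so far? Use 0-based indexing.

[i=0,j=0] 5>4 → j++
[i=0,j=1] 5<8 → i++
[i=1,j=1] 24>8 → j++
[i=1,j=2] 24>9 → j++

i=1, j=3, emitted=[]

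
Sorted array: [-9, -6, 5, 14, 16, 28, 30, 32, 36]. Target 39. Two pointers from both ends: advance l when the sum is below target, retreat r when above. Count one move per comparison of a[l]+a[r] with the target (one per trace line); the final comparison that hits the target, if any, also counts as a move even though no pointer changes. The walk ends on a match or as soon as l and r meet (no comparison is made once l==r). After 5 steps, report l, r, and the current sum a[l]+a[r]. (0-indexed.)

l=0 r=8: -9+36=27 <39, l++
l=1 r=8: -6+36=30 <39, l++
l=2 r=8: 5+36=41 >39, r--
l=2 r=7: 5+32=37 <39, l++
l=3 r=7: 14+32=46 >39, r--

l=3, r=6, sum=44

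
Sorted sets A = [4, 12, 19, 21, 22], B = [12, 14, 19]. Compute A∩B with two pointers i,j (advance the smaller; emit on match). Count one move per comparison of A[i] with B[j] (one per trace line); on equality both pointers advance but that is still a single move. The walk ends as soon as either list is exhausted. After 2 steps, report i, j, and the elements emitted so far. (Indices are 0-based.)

i=2, j=1, emitted=[12]

i=0 j=0: 4<12, i++
i=1 j=0: 12==12 emit, i++,j++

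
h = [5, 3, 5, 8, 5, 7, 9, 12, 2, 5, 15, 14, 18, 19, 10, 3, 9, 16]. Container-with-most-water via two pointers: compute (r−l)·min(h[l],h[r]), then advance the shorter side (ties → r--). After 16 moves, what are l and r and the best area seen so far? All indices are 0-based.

l=0 r=17: min(5,16)*17=85 best=85 *, l++
l=1 r=17: min(3,16)*16=48 best=85, l++
l=2 r=17: min(5,16)*15=75 best=85, l++
l=3 r=17: min(8,16)*14=112 best=112 *, l++
l=4 r=17: min(5,16)*13=65 best=112, l++
l=5 r=17: min(7,16)*12=84 best=112, l++
l=6 r=17: min(9,16)*11=99 best=112, l++
l=7 r=17: min(12,16)*10=120 best=120 *, l++
l=8 r=17: min(2,16)*9=18 best=120, l++
l=9 r=17: min(5,16)*8=40 best=120, l++
l=10 r=17: min(15,16)*7=105 best=120, l++
l=11 r=17: min(14,16)*6=84 best=120, l++
l=12 r=17: min(18,16)*5=80 best=120, r--
l=12 r=16: min(18,9)*4=36 best=120, r--
l=12 r=15: min(18,3)*3=9 best=120, r--
l=12 r=14: min(18,10)*2=20 best=120, r--

l=12, r=13, best area=120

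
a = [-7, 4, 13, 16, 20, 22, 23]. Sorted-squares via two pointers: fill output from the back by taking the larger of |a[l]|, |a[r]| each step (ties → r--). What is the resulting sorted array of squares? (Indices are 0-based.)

l=0 r=6: |-7|<=|23| out[6]=529, r--
l=0 r=5: |-7|<=|22| out[5]=484, r--
l=0 r=4: |-7|<=|20| out[4]=400, r--
l=0 r=3: |-7|<=|16| out[3]=256, r--
l=0 r=2: |-7|<=|13| out[2]=169, r--
l=0 r=1: |-7|>|4| out[1]=49, l++
l=1 r=1: |4|<=|4| out[0]=16, r--

[16, 49, 169, 256, 400, 484, 529]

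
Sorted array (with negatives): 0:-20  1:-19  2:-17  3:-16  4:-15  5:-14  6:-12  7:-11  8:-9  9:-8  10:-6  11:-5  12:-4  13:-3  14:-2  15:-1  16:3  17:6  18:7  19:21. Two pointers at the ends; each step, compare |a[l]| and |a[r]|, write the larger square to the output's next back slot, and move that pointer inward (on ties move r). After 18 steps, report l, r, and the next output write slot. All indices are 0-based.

l=14, r=15, next write slot=1

[0,19] |-20|<=|21| out[19]=441 → r--
[0,18] |-20|>|7| out[18]=400 → l++
[1,18] |-19|>|7| out[17]=361 → l++
[2,18] |-17|>|7| out[16]=289 → l++
[3,18] |-16|>|7| out[15]=256 → l++
[4,18] |-15|>|7| out[14]=225 → l++
[5,18] |-14|>|7| out[13]=196 → l++
[6,18] |-12|>|7| out[12]=144 → l++
[7,18] |-11|>|7| out[11]=121 → l++
[8,18] |-9|>|7| out[10]=81 → l++
[9,18] |-8|>|7| out[9]=64 → l++
[10,18] |-6|<=|7| out[8]=49 → r--
[10,17] |-6|<=|6| out[7]=36 → r--
[10,16] |-6|>|3| out[6]=36 → l++
[11,16] |-5|>|3| out[5]=25 → l++
[12,16] |-4|>|3| out[4]=16 → l++
[13,16] |-3|<=|3| out[3]=9 → r--
[13,15] |-3|>|-1| out[2]=9 → l++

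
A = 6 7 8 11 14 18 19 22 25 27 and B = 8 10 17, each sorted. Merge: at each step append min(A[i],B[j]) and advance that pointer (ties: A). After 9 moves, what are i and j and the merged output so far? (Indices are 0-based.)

i=0 j=0: A[i]=6<=B[j]=8 take 6, i++
i=1 j=0: A[i]=7<=B[j]=8 take 7, i++
i=2 j=0: A[i]=8<=B[j]=8 take 8, i++
i=3 j=0: A[i]=11>B[j]=8 take 8, j++
i=3 j=1: A[i]=11>B[j]=10 take 10, j++
i=3 j=2: A[i]=11<=B[j]=17 take 11, i++
i=4 j=2: A[i]=14<=B[j]=17 take 14, i++
i=5 j=2: A[i]=18>B[j]=17 take 17, j++
i=5 j=3: B done, take A[i]=18, i++

i=6, j=3, merged so far=[6, 7, 8, 8, 10, 11, 14, 17, 18]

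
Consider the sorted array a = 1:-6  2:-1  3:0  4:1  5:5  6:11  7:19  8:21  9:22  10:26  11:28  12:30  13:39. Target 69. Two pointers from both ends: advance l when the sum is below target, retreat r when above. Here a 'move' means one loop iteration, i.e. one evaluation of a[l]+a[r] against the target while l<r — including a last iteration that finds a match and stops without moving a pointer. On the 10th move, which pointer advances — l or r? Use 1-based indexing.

l

[1,13] -6+39=33 <69 → l++
[2,13] -1+39=38 <69 → l++
[3,13] 0+39=39 <69 → l++
[4,13] 1+39=40 <69 → l++
[5,13] 5+39=44 <69 → l++
[6,13] 11+39=50 <69 → l++
[7,13] 19+39=58 <69 → l++
[8,13] 21+39=60 <69 → l++
[9,13] 22+39=61 <69 → l++
[10,13] 26+39=65 <69 → l++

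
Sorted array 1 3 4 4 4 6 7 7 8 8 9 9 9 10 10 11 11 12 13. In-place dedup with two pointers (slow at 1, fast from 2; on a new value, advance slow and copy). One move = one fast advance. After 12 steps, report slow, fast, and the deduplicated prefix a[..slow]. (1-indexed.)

slow=7, fast=14, prefix=[1, 3, 4, 6, 7, 8, 9]

(s=1,f=2) a[fast]=3≠a[slow]=1 write a[2]=3 → slow++,fast++
(s=2,f=3) a[fast]=4≠a[slow]=3 write a[3]=4 → slow++,fast++
(s=3,f=4) a[fast]=4=a[slow] dup → fast++
(s=3,f=5) a[fast]=4=a[slow] dup → fast++
(s=3,f=6) a[fast]=6≠a[slow]=4 write a[4]=6 → slow++,fast++
(s=4,f=7) a[fast]=7≠a[slow]=6 write a[5]=7 → slow++,fast++
(s=5,f=8) a[fast]=7=a[slow] dup → fast++
(s=5,f=9) a[fast]=8≠a[slow]=7 write a[6]=8 → slow++,fast++
(s=6,f=10) a[fast]=8=a[slow] dup → fast++
(s=6,f=11) a[fast]=9≠a[slow]=8 write a[7]=9 → slow++,fast++
(s=7,f=12) a[fast]=9=a[slow] dup → fast++
(s=7,f=13) a[fast]=9=a[slow] dup → fast++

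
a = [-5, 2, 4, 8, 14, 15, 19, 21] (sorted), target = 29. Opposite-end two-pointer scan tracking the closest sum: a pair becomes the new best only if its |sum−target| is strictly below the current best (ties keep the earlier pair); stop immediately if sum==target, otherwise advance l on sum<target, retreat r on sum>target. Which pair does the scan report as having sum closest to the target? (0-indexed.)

pair (8, 21) with sum 29 (|Δ|=0)

l=0 r=7: -5+21=16 d=13 *, l++
l=1 r=7: 2+21=23 d=6 *, l++
l=2 r=7: 4+21=25 d=4 *, l++
l=3 r=7: 8+21=29 d=0 *, stop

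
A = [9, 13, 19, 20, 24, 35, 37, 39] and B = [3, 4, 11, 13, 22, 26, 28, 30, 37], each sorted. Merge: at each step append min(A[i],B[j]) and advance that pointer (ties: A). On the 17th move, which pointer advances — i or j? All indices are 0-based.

i=0 j=0: A[i]=9>B[j]=3 take 3, j++
i=0 j=1: A[i]=9>B[j]=4 take 4, j++
i=0 j=2: A[i]=9<=B[j]=11 take 9, i++
i=1 j=2: A[i]=13>B[j]=11 take 11, j++
i=1 j=3: A[i]=13<=B[j]=13 take 13, i++
i=2 j=3: A[i]=19>B[j]=13 take 13, j++
i=2 j=4: A[i]=19<=B[j]=22 take 19, i++
i=3 j=4: A[i]=20<=B[j]=22 take 20, i++
i=4 j=4: A[i]=24>B[j]=22 take 22, j++
i=4 j=5: A[i]=24<=B[j]=26 take 24, i++
i=5 j=5: A[i]=35>B[j]=26 take 26, j++
i=5 j=6: A[i]=35>B[j]=28 take 28, j++
i=5 j=7: A[i]=35>B[j]=30 take 30, j++
i=5 j=8: A[i]=35<=B[j]=37 take 35, i++
i=6 j=8: A[i]=37<=B[j]=37 take 37, i++
i=7 j=8: A[i]=39>B[j]=37 take 37, j++
i=7 j=9: B done, take A[i]=39, i++

i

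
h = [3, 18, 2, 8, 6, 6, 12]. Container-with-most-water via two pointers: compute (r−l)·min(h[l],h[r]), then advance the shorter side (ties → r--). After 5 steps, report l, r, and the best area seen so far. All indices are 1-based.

[1,7] min(3,12)*6=18 best=18 * → l++
[2,7] min(18,12)*5=60 best=60 * → r--
[2,6] min(18,6)*4=24 best=60 → r--
[2,5] min(18,6)*3=18 best=60 → r--
[2,4] min(18,8)*2=16 best=60 → r--

l=2, r=3, best area=60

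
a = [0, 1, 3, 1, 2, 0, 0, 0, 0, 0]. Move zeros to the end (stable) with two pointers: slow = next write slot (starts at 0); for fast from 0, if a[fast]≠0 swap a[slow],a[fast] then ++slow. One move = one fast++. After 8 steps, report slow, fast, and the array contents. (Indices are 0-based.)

(s=0,f=0) a[fast]=0 → fast++
(s=0,f=1) a[fast]=1≠0 swap→a[0]=1 → slow++,fast++
(s=1,f=2) a[fast]=3≠0 swap→a[1]=3 → slow++,fast++
(s=2,f=3) a[fast]=1≠0 swap→a[2]=1 → slow++,fast++
(s=3,f=4) a[fast]=2≠0 swap→a[3]=2 → slow++,fast++
(s=4,f=5) a[fast]=0 → fast++
(s=4,f=6) a[fast]=0 → fast++
(s=4,f=7) a[fast]=0 → fast++

slow=4, fast=8, a=[1, 3, 1, 2, 0, 0, 0, 0, 0, 0]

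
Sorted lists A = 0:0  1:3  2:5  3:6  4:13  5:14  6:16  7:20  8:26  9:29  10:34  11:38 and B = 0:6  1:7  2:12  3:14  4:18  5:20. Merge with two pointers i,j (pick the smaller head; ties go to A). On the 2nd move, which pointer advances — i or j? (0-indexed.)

[i=0,j=0] A[i]=0<=B[j]=6 take 0 → i++
[i=1,j=0] A[i]=3<=B[j]=6 take 3 → i++

i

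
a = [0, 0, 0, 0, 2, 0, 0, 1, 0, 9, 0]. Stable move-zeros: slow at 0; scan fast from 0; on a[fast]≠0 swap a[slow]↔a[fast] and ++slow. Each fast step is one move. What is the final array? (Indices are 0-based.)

(s=0,f=0) a[fast]=0 → fast++
(s=0,f=1) a[fast]=0 → fast++
(s=0,f=2) a[fast]=0 → fast++
(s=0,f=3) a[fast]=0 → fast++
(s=0,f=4) a[fast]=2≠0 swap→a[0]=2 → slow++,fast++
(s=1,f=5) a[fast]=0 → fast++
(s=1,f=6) a[fast]=0 → fast++
(s=1,f=7) a[fast]=1≠0 swap→a[1]=1 → slow++,fast++
(s=2,f=8) a[fast]=0 → fast++
(s=2,f=9) a[fast]=9≠0 swap→a[2]=9 → slow++,fast++
(s=3,f=10) a[fast]=0 → fast++

[2, 1, 9, 0, 0, 0, 0, 0, 0, 0, 0]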